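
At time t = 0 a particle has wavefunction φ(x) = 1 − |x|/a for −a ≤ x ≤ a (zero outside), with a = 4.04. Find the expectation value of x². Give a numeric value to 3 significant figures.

1.63

⟨x²⟩ = ∫ x²·|φ|² dx / ∫|φ|² dx (integrals over the domain).
φ is even, so ∫ over [−a, a] = 2∫₀ᵃ with φ = 1 − x/a there: ∫₀ᵃ (1 − x/a)² dx = a/3, ∫₀ᵃ x²(1 − x/a)² dx = a³/30, ∫₀ᵃ x⁴(1 − x/a)² dx = a⁵/105.
State is unnormalized: ∫|φ|² dx = 2.6933, and ∫φ*·x²·φ dx = 4.3960, so ⟨x²⟩ = 4.3960 / 2.6933.
⟨x²⟩ = 1.6322.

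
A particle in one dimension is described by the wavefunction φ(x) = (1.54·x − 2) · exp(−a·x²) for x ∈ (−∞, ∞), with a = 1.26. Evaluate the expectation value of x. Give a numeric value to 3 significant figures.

-0.273

⟨x⟩ = ∫ x·|φ|² dx / ∫|φ|² dx (integrals over the domain).
Expand each integrand as polynomial × e^(−2ax²) and use ∫x^(2j)·e^(−2ax²) dx = (2j−1)!!/(4a)^j · √(π/(2a)), odd powers → 0; here √(π/(2a)) = 1.1165.
State is unnormalized: ∫|φ|² dx = 4.9916, and ∫φ*·x·φ dx = -1.3647, so ⟨x⟩ = -1.3647 / 4.9916.
⟨x⟩ = -0.27339.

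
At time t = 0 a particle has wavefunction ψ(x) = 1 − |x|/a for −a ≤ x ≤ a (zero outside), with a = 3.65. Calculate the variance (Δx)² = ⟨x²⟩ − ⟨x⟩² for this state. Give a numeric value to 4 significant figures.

1.332

Compute ⟨x⟩ and ⟨x²⟩ separately, then (Δx)² = ⟨x²⟩ − ⟨x⟩².
ψ is even, so ∫ over [−a, a] = 2∫₀ᵃ with ψ = 1 − x/a there: ∫₀ᵃ (1 − x/a)² dx = a/3, ∫₀ᵃ x²(1 − x/a)² dx = a³/30, ∫₀ᵃ x⁴(1 − x/a)² dx = a⁵/105.
Normalization: ∫|ψ|² dx = 2.4333.
⟨x⟩ = 0.0000 and ⟨x²⟩ = 1.3323.
(Δx)² = 1.3323 − (0.0000)² = 1.3323.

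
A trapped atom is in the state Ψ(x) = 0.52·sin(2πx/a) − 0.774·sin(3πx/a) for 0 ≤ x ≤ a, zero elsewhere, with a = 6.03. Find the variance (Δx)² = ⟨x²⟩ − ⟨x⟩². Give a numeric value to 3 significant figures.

Compute ⟨x⟩ and ⟨x²⟩ separately, then (Δx)² = ⟨x²⟩ − ⟨x⟩².
On 0 ≤ x ≤ a (j ≠ l): ∫sin²(jπx/a) dx = a/2, ∫sin(jπx/a)·sin(lπx/a) dx = 0; diagonal moments ∫x·sin²(jπx/a) dx = a²/4, ∫x²·sin²(jπx/a) dx = a³·(1/6 − 1/(4j²π²)); cross terms ∫x·sin(jπx/a)·sin(lπx/a) dx = 0 for j + l even and −4jla²/(π²(j² − l²)²) for j + l odd, ∫x²·sin(jπx/a)·sin(lπx/a) dx = (−1)^(j+l)·4jla³/(π²(j² − l²)²); higher powers the same way via product-to-sum and parts.
Normalization: ∫|Ψ|² dx = 2.6215.
⟨x⟩ = 4.1010 and ⟨x²⟩ = 18.385.
(Δx)² = 18.385 − (4.1010)² = 1.5664.

1.57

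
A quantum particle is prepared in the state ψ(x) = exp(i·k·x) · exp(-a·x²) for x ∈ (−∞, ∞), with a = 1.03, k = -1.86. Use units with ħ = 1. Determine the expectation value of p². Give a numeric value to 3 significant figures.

p² ψ = −ħ² d²ψ/dx²; ⟨p²⟩ = −ħ² ∫ ψ*·ψ'' dx / ∫|ψ|² dx.
Gaussian moments: ∫x^(2j)·e^(−2ax²) dx = (2j−1)!!/(4a)^j · √(π/(2a)), odd powers integrate to 0; here √(π/(2a)) = 1.2349. Derivatives: ψ′ = (ik − 2ax)·ψ, ψ″ = ((ik − 2ax)² − 2a)·ψ; the odd-in-x pieces drop out.
State is unnormalized: ∫|ψ|² dx = 1.2349, and ∫ψ*·(−ħ² ψ'') dx = 5.5443, so ⟨p²⟩ = 5.5443 / 1.2349.
⟨p²⟩ = 4.4896.

4.49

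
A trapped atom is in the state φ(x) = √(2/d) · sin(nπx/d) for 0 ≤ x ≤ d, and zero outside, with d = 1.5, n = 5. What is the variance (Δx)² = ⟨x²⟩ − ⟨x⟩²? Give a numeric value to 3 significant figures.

Compute ⟨x⟩ and ⟨x²⟩ separately, then (Δx)² = ⟨x²⟩ − ⟨x⟩².
With sin²θ = (1 − cos2θ)/2 on 0 ≤ x ≤ d: ∫sin²(nπx/d) dx = d/2, ∫x·sin²(nπx/d) dx = d²/4, ∫x²·sin²(nπx/d) dx = d³·(1/6 − 1/(4n²π²)); higher powers xᵏ the same way, integrating xᵏ·cos(2nπx/d) by parts.
⟨x⟩ = 0.75000 and ⟨x²⟩ = 0.74544.
(Δx)² = 0.74544 − (0.75000)² = 0.18294.

0.183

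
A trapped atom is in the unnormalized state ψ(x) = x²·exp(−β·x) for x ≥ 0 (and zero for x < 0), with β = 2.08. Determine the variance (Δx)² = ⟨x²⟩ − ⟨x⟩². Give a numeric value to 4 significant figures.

0.2889

Compute ⟨x⟩ and ⟨x²⟩ separately, then (Δx)² = ⟨x²⟩ − ⟨x⟩².
Every integrand reduces to terms xʲ·e^(−2βx) on [0, ∞); use ∫₀^∞ xʲ·e^(−2βx) dx = j!/(2β)^(j+1).
Normalization: ∫|ψ|² dx = 0.019264.
⟨x⟩ = 1.2019 and ⟨x²⟩ = 1.7335.
(Δx)² = 1.7335 − (1.2019)² = 0.28892.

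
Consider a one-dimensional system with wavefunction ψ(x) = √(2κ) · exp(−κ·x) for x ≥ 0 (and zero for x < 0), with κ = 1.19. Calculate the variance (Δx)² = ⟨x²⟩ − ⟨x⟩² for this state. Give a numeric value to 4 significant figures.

Compute ⟨x⟩ and ⟨x²⟩ separately, then (Δx)² = ⟨x²⟩ − ⟨x⟩².
Every integrand reduces to terms xʲ·e^(−2κx) on [0, ∞); use ∫₀^∞ xʲ·e^(−2κx) dx = j!/(2κ)^(j+1).
⟨x⟩ = 0.42017 and ⟨x²⟩ = 0.35308.
(Δx)² = 0.35308 − (0.42017)² = 0.17654.

0.1765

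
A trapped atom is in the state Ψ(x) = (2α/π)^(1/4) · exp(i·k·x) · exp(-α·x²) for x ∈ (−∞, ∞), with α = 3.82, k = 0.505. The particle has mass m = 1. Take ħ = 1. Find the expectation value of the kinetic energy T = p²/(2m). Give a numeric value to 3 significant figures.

T = −(ħ²/2m) d²/dx², so ⟨T⟩ = −(ħ²/2m) ∫ Ψ*·Ψ'' dx; with m = 1.
Gaussian moments: ∫x^(2j)·e^(−2αx²) dx = (2j−1)!!/(4α)^j · √(π/(2α)), odd powers integrate to 0; here √(π/(2α)) = 0.64125. Derivatives: Ψ′ = (ik − 2αx)·Ψ, Ψ″ = ((ik − 2αx)² − 2α)·Ψ; the odd-in-x pieces drop out.
⟨T⟩ = 2.0375.

2.04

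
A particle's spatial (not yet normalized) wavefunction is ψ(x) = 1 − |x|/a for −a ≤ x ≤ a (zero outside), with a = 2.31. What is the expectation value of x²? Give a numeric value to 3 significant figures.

⟨x²⟩ = ∫ x²·|ψ|² dx / ∫|ψ|² dx (integrals over the domain).
ψ is even, so ∫ over [−a, a] = 2∫₀ᵃ with ψ = 1 − x/a there: ∫₀ᵃ (1 − x/a)² dx = a/3, ∫₀ᵃ x²(1 − x/a)² dx = a³/30, ∫₀ᵃ x⁴(1 − x/a)² dx = a⁵/105.
State is unnormalized: ∫|ψ|² dx = 1.5400, and ∫ψ*·x²·ψ dx = 0.82176, so ⟨x²⟩ = 0.82176 / 1.5400.
⟨x²⟩ = 0.53361.

0.534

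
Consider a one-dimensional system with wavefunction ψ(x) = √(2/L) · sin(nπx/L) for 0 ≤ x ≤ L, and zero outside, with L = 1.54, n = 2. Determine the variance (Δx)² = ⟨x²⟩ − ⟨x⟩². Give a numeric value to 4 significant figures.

Compute ⟨x⟩ and ⟨x²⟩ separately, then (Δx)² = ⟨x²⟩ − ⟨x⟩².
With sin²θ = (1 − cos2θ)/2 on 0 ≤ x ≤ L: ∫sin²(nπx/L) dx = L/2, ∫x·sin²(nπx/L) dx = L²/4, ∫x²·sin²(nπx/L) dx = L³·(1/6 − 1/(4n²π²)); higher powers xᵏ the same way, integrating xᵏ·cos(2nπx/L) by parts.
⟨x⟩ = 0.77000 and ⟨x²⟩ = 0.76050.
(Δx)² = 0.76050 − (0.77000)² = 0.16760.

0.1676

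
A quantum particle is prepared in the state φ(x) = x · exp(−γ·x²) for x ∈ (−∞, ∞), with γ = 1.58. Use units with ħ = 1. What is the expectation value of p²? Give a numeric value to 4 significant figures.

4.740

p² φ = −ħ² d²φ/dx²; ⟨p²⟩ = −ħ² ∫ φ*·φ'' dx / ∫|φ|² dx.
Expand each integrand as polynomial × e^(−2γx²) and use ∫x^(2j)·e^(−2γx²) dx = (2j−1)!!/(4γ)^j · √(π/(2γ)), odd powers → 0; here √(π/(2γ)) = 0.99708. Differentiate with the product rule, d/dx e^(−γx²) = −2γx·e^(−γx²).
State is unnormalized: ∫|φ|² dx = 0.15777, and ∫φ*·(−ħ² φ'') dx = 0.74781, so ⟨p²⟩ = 0.74781 / 0.15777.
⟨p²⟩ = 4.7400.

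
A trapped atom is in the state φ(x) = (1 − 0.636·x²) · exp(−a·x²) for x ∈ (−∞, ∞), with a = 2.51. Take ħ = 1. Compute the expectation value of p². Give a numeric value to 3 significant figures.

p² φ = −ħ² d²φ/dx²; ⟨p²⟩ = −ħ² ∫ φ*·φ'' dx / ∫|φ|² dx.
Expand each integrand as polynomial × e^(−2ax²) and use ∫x^(2j)·e^(−2ax²) dx = (2j−1)!!/(4a)^j · √(π/(2a)), odd powers → 0; here √(π/(2a)) = 0.79108. Differentiate with the product rule, d/dx e^(−ax²) = −2ax·e^(−ax²).
State is unnormalized: ∫|φ|² dx = 0.70038, and ∫φ*·(−ħ² φ'') dx = 2.2930, so ⟨p²⟩ = 2.2930 / 0.70038.
⟨p²⟩ = 3.2739.

3.27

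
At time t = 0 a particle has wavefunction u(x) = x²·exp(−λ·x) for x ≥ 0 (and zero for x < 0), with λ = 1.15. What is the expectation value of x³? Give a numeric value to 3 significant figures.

⟨x³⟩ = ∫ x³·|u|² dx / ∫|u|² dx (integrals over the domain).
Every integrand reduces to terms xʲ·e^(−2λx) on [0, ∞); use ∫₀^∞ xʲ·e^(−2λx) dx = j!/(2λ)^(j+1).
State is unnormalized: ∫|u|² dx = 0.37288, and ∫u*·x³·u dx = 6.4359, so ⟨x³⟩ = 6.4359 / 0.37288.
⟨x³⟩ = 17.260.

17.3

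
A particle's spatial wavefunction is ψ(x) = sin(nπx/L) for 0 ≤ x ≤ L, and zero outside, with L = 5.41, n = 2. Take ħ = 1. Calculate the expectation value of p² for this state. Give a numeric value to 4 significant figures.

p² ψ = −ħ² d²ψ/dx²; ⟨p²⟩ = −ħ² ∫ ψ*·ψ'' dx / ∫|ψ|² dx.
d/dx sin(nπx/L) = (nπ/L)·cos(nπx/L) and d²/dx² sin(nπx/L) = −(nπ/L)²·sin(nπx/L); on 0 ≤ x ≤ L, ∫sin²(nπx/L) dx = L/2 and ∫sin(nπx/L)·cos(nπx/L) dx = 0.
State is unnormalized: ∫|ψ|² dx = 2.7050, and ∫ψ*·(−ħ² ψ'') dx = 3.6487, so ⟨p²⟩ = 3.6487 / 2.7050.
⟨p²⟩ = 1.3489.

1.349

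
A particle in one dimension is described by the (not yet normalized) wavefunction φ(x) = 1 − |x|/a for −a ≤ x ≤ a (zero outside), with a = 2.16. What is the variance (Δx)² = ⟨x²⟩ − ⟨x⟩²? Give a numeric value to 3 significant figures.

Compute ⟨x⟩ and ⟨x²⟩ separately, then (Δx)² = ⟨x²⟩ − ⟨x⟩².
φ is even, so ∫ over [−a, a] = 2∫₀ᵃ with φ = 1 − x/a there: ∫₀ᵃ (1 − x/a)² dx = a/3, ∫₀ᵃ x²(1 − x/a)² dx = a³/30, ∫₀ᵃ x⁴(1 − x/a)² dx = a⁵/105.
Normalization: ∫|φ|² dx = 1.4400.
⟨x⟩ = 0.0000 and ⟨x²⟩ = 0.46656.
(Δx)² = 0.46656 − (0.0000)² = 0.46656.

0.467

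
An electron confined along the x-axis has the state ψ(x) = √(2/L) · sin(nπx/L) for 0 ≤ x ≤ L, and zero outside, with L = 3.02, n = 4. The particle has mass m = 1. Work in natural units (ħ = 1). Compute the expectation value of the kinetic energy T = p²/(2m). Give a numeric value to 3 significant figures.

8.66

T = −(ħ²/2m) d²/dx², so ⟨T⟩ = −(ħ²/2m) ∫ ψ*·ψ'' dx; with m = 1.
d/dx sin(nπx/L) = (nπ/L)·cos(nπx/L) and d²/dx² sin(nπx/L) = −(nπ/L)²·sin(nπx/L); on 0 ≤ x ≤ L, ∫sin²(nπx/L) dx = L/2 and ∫sin(nπx/L)·cos(nπx/L) dx = 0.
⟨T⟩ = 8.6572.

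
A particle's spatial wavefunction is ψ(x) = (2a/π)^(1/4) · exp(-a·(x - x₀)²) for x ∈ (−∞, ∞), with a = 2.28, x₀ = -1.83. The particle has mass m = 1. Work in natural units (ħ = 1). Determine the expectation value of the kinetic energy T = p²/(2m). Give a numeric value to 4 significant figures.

T = −(ħ²/2m) d²/dx², so ⟨T⟩ = −(ħ²/2m) ∫ ψ*·ψ'' dx; with m = 1.
Gaussian moments (u = x − x₀): ∫u^(2j)·e^(−2au²) du = (2j−1)!!/(4a)^j · √(π/(2a)), odd powers integrate to 0; here √(π/(2a)) = 0.83003. Derivatives: d/dx e^(−au²) = −2au·e^(−au²), d²/dx² e^(−au²) = (4a²u² − 2a)·e^(−au²).
⟨T⟩ = 1.1400.

1.140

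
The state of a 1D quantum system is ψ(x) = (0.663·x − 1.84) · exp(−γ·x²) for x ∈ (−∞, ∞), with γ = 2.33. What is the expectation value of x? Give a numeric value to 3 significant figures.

⟨x⟩ = ∫ x·|ψ|² dx / ∫|ψ|² dx (integrals over the domain).
Expand each integrand as polynomial × e^(−2γx²) and use ∫x^(2j)·e^(−2γx²) dx = (2j−1)!!/(4γ)^j · √(π/(2γ)), odd powers → 0; here √(π/(2γ)) = 0.82107.
State is unnormalized: ∫|ψ|² dx = 2.8186, and ∫ψ*·x·ψ dx = -0.21495, so ⟨x⟩ = -0.21495 / 2.8186.
⟨x⟩ = -0.076261.

-0.0763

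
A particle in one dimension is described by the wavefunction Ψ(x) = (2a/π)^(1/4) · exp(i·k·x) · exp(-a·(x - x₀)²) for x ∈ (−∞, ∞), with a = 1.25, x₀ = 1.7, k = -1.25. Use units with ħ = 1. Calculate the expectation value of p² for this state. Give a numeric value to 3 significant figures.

p² Ψ = −ħ² d²Ψ/dx²; ⟨p²⟩ = −ħ² ∫ Ψ*·Ψ'' dx.
Gaussian moments (u = x − x₀): ∫u^(2j)·e^(−2au²) du = (2j−1)!!/(4a)^j · √(π/(2a)), odd powers integrate to 0; here √(π/(2a)) = 1.1210. Derivatives: Ψ′ = (ik − 2au)·Ψ, Ψ″ = ((ik − 2au)² − 2a)·Ψ; the odd-in-u pieces drop out.
⟨p²⟩ = 2.8125.

2.81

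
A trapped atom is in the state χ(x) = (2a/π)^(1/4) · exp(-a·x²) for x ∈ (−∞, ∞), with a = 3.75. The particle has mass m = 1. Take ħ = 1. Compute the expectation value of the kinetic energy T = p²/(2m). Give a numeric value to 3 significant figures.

T = −(ħ²/2m) d²/dx², so ⟨T⟩ = −(ħ²/2m) ∫ χ*·χ'' dx; with m = 1.
Gaussian moments: ∫x^(2j)·e^(−2ax²) dx = (2j−1)!!/(4a)^j · √(π/(2a)), odd powers integrate to 0; here √(π/(2a)) = 0.64721. Derivatives: d/dx e^(−ax²) = −2ax·e^(−ax²), d²/dx² e^(−ax²) = (4a²x² − 2a)·e^(−ax²).
⟨T⟩ = 1.8750.

1.88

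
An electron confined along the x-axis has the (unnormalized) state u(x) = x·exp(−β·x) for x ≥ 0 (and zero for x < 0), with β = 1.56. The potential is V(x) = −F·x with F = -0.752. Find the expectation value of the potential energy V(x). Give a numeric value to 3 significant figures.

0.723

⟨V⟩ = ∫ V(x)·|u|² dx / ∫|u|² dx.
Every integrand reduces to terms xʲ·e^(−2βx) on [0, ∞); use ∫₀^∞ xʲ·e^(−2βx) dx = j!/(2β)^(j+1).
State is unnormalized: ∫|u|² dx = 0.065852, and ∫u*·V(x)·u dx = 0.047616, so ⟨V⟩ = 0.047616 / 0.065852.
⟨V⟩ = 0.72308.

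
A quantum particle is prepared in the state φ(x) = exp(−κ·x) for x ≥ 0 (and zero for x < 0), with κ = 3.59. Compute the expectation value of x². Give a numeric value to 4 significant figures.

0.03880

⟨x²⟩ = ∫ x²·|φ|² dx / ∫|φ|² dx (integrals over the domain).
Every integrand reduces to terms xʲ·e^(−2κx) on [0, ∞); use ∫₀^∞ xʲ·e^(−2κx) dx = j!/(2κ)^(j+1).
State is unnormalized: ∫|φ|² dx = 0.13928, and ∫φ*·x²·φ dx = 0.0054033, so ⟨x²⟩ = 0.0054033 / 0.13928.
⟨x²⟩ = 0.038795.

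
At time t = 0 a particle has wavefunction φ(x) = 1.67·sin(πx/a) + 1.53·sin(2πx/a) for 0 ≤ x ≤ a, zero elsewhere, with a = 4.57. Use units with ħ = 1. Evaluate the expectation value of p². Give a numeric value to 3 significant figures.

p² φ = −ħ² d²φ/dx²; ⟨p²⟩ = −ħ² ∫ φ*·φ'' dx / ∫|φ|² dx.
d²/dx² sin(jπx/a) = −(jπ/a)²·sin(jπx/a); on 0 ≤ x ≤ a, ∫sin²(jπx/a) dx = a/2 and ∫sin(jπx/a)·sin(lπx/a) dx = 0 for j ≠ l, so only diagonal terms survive in ∫|φ|² and ∫φ·φ″; ∫φ·φ′ dx = [φ²/2] between the walls = 0.
State is unnormalized: ∫|φ|² dx = 11.722, and ∫φ*·(−ħ² φ'') dx = 13.123, so ⟨p²⟩ = 13.123 / 11.722.
⟨p²⟩ = 1.1195.

1.12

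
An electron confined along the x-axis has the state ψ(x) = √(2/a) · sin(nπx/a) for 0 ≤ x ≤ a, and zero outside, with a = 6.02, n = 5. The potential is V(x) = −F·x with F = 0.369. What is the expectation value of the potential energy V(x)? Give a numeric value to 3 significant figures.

⟨V⟩ = ∫ V(x)·|ψ|² dx.
With sin²θ = (1 − cos2θ)/2 on 0 ≤ x ≤ a: ∫sin²(nπx/a) dx = a/2, ∫x·sin²(nπx/a) dx = a²/4, ∫x²·sin²(nπx/a) dx = a³·(1/6 − 1/(4n²π²)); higher powers xᵏ the same way, integrating xᵏ·cos(2nπx/a) by parts.
⟨V⟩ = -1.1107.

-1.11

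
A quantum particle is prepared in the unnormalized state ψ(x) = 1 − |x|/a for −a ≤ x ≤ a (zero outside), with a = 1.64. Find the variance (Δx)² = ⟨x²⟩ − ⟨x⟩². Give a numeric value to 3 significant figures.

0.269

Compute ⟨x⟩ and ⟨x²⟩ separately, then (Δx)² = ⟨x²⟩ − ⟨x⟩².
ψ is even, so ∫ over [−a, a] = 2∫₀ᵃ with ψ = 1 − x/a there: ∫₀ᵃ (1 − x/a)² dx = a/3, ∫₀ᵃ x²(1 − x/a)² dx = a³/30, ∫₀ᵃ x⁴(1 − x/a)² dx = a⁵/105.
Normalization: ∫|ψ|² dx = 1.0933.
⟨x⟩ = 0.0000 and ⟨x²⟩ = 0.26896.
(Δx)² = 0.26896 − (0.0000)² = 0.26896.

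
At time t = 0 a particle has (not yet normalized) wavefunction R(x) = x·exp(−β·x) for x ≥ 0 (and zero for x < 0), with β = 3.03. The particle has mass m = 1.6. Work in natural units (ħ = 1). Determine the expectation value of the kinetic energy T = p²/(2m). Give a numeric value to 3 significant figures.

T = −(ħ²/2m) d²/dx², so ⟨T⟩ = −(ħ²/2m) ∫ R*·R'' dx / ∫|R|² dx; with m = 1.6.
Differentiate x·exp(−β·x) with the product rule; every integrand then reduces to terms xʲ·e^(−2βx) on [0, ∞), with ∫₀^∞ xʲ·e^(−2βx) dx = j!/(2β)^(j+1).
State is unnormalized: ∫|R|² dx = 0.0089869, and ∫R*·(−ħ²/2m · R'') dx = 0.025784, so ⟨T⟩ = 0.025784 / 0.0089869.
⟨T⟩ = 2.8690.

2.87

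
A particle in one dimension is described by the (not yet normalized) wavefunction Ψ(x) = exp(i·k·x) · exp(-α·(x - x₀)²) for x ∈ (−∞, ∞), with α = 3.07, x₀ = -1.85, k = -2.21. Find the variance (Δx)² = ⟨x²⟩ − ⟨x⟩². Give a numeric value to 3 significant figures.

Compute ⟨x⟩ and ⟨x²⟩ separately, then (Δx)² = ⟨x²⟩ − ⟨x⟩².
Gaussian moments (u = x − x₀): ∫u^(2j)·e^(−2αu²) du = (2j−1)!!/(4α)^j · √(π/(2α)), odd powers integrate to 0; here √(π/(2α)) = 0.71530.
Normalization: ∫|Ψ|² dx = 0.71530.
⟨x⟩ = -1.8500 and ⟨x²⟩ = 3.5039.
(Δx)² = 3.5039 − (-1.8500)² = 0.081433.

0.0814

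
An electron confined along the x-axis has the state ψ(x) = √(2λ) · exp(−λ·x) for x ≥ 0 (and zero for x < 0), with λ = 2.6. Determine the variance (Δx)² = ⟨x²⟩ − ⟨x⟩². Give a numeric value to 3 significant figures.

0.0370

Compute ⟨x⟩ and ⟨x²⟩ separately, then (Δx)² = ⟨x²⟩ − ⟨x⟩².
Every integrand reduces to terms xʲ·e^(−2λx) on [0, ∞); use ∫₀^∞ xʲ·e^(−2λx) dx = j!/(2λ)^(j+1).
⟨x⟩ = 0.19231 and ⟨x²⟩ = 0.073964.
(Δx)² = 0.073964 − (0.19231)² = 0.036982.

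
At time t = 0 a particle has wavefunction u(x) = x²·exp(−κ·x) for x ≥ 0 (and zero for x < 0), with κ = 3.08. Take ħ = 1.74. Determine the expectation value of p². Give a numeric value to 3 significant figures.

p² u = −ħ² d²u/dx²; ⟨p²⟩ = −ħ² ∫ u*·u'' dx / ∫|u|² dx.
Differentiate x²·exp(−κ·x) with the product rule; every integrand then reduces to terms xʲ·e^(−2κx) on [0, ∞), with ∫₀^∞ xʲ·e^(−2κx) dx = j!/(2κ)^(j+1).
State is unnormalized: ∫|u|² dx = 0.0027059, and ∫u*·(−ħ² u'') dx = 0.025905, so ⟨p²⟩ = 0.025905 / 0.0027059.
⟨p²⟩ = 9.5737.

9.57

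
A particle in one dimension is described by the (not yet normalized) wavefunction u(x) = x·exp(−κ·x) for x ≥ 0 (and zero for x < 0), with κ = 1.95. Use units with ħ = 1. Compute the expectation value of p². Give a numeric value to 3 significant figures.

p² u = −ħ² d²u/dx²; ⟨p²⟩ = −ħ² ∫ u*·u'' dx / ∫|u|² dx.
Differentiate x·exp(−κ·x) with the product rule; every integrand then reduces to terms xʲ·e^(−2κx) on [0, ∞), with ∫₀^∞ xʲ·e^(−2κx) dx = j!/(2κ)^(j+1).
State is unnormalized: ∫|u|² dx = 0.033716, and ∫u*·(−ħ² u'') dx = 0.12821, so ⟨p²⟩ = 0.12821 / 0.033716.
⟨p²⟩ = 3.8025.

3.80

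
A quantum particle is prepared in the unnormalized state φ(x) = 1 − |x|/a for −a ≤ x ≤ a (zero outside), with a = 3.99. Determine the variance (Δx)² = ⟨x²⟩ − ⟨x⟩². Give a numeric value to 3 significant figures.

Compute ⟨x⟩ and ⟨x²⟩ separately, then (Δx)² = ⟨x²⟩ − ⟨x⟩².
φ is even, so ∫ over [−a, a] = 2∫₀ᵃ with φ = 1 − x/a there: ∫₀ᵃ (1 − x/a)² dx = a/3, ∫₀ᵃ x²(1 − x/a)² dx = a³/30, ∫₀ᵃ x⁴(1 − x/a)² dx = a⁵/105.
Normalization: ∫|φ|² dx = 2.6600.
⟨x⟩ = 0.0000 and ⟨x²⟩ = 1.5920.
(Δx)² = 1.5920 − (0.0000)² = 1.5920.

1.59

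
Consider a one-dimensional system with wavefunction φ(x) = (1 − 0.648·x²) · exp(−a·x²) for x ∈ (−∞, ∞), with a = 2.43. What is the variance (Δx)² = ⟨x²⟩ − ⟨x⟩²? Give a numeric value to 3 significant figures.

0.0779

Compute ⟨x⟩ and ⟨x²⟩ separately, then (Δx)² = ⟨x²⟩ − ⟨x⟩².
Expand each integrand as polynomial × e^(−2ax²) and use ∫x^(2j)·e^(−2ax²) dx = (2j−1)!!/(4a)^j · √(π/(2a)), odd powers → 0; here √(π/(2a)) = 0.80400.
Normalization: ∫|φ|² dx = 0.70752.
⟨x⟩ = 0.0000 and ⟨x²⟩ = 0.077940.
(Δx)² = 0.077940 − (0.0000)² = 0.077940.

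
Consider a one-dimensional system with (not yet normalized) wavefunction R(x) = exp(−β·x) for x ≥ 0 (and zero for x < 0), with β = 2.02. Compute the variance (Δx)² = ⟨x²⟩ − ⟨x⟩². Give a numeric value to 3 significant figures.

Compute ⟨x⟩ and ⟨x²⟩ separately, then (Δx)² = ⟨x²⟩ − ⟨x⟩².
Every integrand reduces to terms xʲ·e^(−2βx) on [0, ∞); use ∫₀^∞ xʲ·e^(−2βx) dx = j!/(2β)^(j+1).
Normalization: ∫|R|² dx = 0.24752.
⟨x⟩ = 0.24752 and ⟨x²⟩ = 0.12254.
(Δx)² = 0.12254 − (0.24752)² = 0.061269.

0.0613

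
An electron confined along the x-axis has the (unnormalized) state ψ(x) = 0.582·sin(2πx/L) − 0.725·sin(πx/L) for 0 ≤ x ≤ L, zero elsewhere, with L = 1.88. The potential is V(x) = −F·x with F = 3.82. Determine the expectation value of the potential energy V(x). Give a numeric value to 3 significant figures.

-4.85

⟨V⟩ = ∫ V(x)·|ψ|² dx / ∫|ψ|² dx.
On 0 ≤ x ≤ L (j ≠ l): ∫sin²(jπx/L) dx = L/2, ∫sin(jπx/L)·sin(lπx/L) dx = 0; diagonal moments ∫x·sin²(jπx/L) dx = L²/4, ∫x²·sin²(jπx/L) dx = L³·(1/6 − 1/(4j²π²)); cross terms ∫x·sin(jπx/L)·sin(lπx/L) dx = 0 for j + l even and −4jlL²/(π²(j² − l²)²) for j + l odd, ∫x²·sin(jπx/L)·sin(lπx/L) dx = (−1)^(j+l)·4jlL³/(π²(j² − l²)²); higher powers the same way via product-to-sum and parts.
State is unnormalized: ∫|ψ|² dx = 0.81249, and ∫ψ*·V(x)·ψ dx = -3.9436, so ⟨V⟩ = -3.9436 / 0.81249.
⟨V⟩ = -4.8538.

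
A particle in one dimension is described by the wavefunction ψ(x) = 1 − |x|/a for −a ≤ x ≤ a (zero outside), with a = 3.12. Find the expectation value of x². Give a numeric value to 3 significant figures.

0.973

⟨x²⟩ = ∫ x²·|ψ|² dx / ∫|ψ|² dx (integrals over the domain).
ψ is even, so ∫ over [−a, a] = 2∫₀ᵃ with ψ = 1 − x/a there: ∫₀ᵃ (1 − x/a)² dx = a/3, ∫₀ᵃ x²(1 − x/a)² dx = a³/30, ∫₀ᵃ x⁴(1 − x/a)² dx = a⁵/105.
State is unnormalized: ∫|ψ|² dx = 2.0800, and ∫ψ*·x²·ψ dx = 2.0248, so ⟨x²⟩ = 2.0248 / 2.0800.
⟨x²⟩ = 0.97344.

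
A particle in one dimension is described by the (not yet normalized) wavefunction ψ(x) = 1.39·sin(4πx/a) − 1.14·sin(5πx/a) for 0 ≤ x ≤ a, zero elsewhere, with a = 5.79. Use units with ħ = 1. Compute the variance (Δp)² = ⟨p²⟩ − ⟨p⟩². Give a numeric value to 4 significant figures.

Compute ⟨p⟩ and ⟨p²⟩ separately; (Δp)² = ⟨p²⟩ − ⟨p⟩².
d²/dx² sin(jπx/a) = −(jπ/a)²·sin(jπx/a); on 0 ≤ x ≤ a, ∫sin²(jπx/a) dx = a/2 and ∫sin(jπx/a)·sin(lπx/a) dx = 0 for j ≠ l, so only diagonal terms survive in ∫|ψ|² and ∫ψ·ψ″; ∫ψ·ψ′ dx = [ψ²/2] between the walls = 0.
Normalization: ∫|ψ|² dx = 9.3558.
⟨p⟩ = 0.0000 and ⟨p²⟩ = 5.7760.
(Δp)² = 5.7760 − (0.0000)² = 5.7760.

5.776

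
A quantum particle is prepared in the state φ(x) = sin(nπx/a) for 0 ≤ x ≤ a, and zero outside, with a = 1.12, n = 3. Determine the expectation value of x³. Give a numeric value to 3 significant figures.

0.339

⟨x³⟩ = ∫ x³·|φ|² dx / ∫|φ|² dx (integrals over the domain).
With sin²θ = (1 − cos2θ)/2 on 0 ≤ x ≤ a: ∫sin²(nπx/a) dx = a/2, ∫x·sin²(nπx/a) dx = a²/4, ∫x²·sin²(nπx/a) dx = a³·(1/6 − 1/(4n²π²)); higher powers xᵏ the same way, integrating xᵏ·cos(2nπx/a) by parts.
State is unnormalized: ∫|φ|² dx = 0.56000, and ∫φ*·x³·φ dx = 0.19005, so ⟨x³⟩ = 0.19005 / 0.56000.
⟨x³⟩ = 0.33937.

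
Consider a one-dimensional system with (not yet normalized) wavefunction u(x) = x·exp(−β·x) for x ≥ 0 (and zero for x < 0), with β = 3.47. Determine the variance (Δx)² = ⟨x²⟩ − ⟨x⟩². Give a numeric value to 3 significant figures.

Compute ⟨x⟩ and ⟨x²⟩ separately, then (Δx)² = ⟨x²⟩ − ⟨x⟩².
Every integrand reduces to terms xʲ·e^(−2βx) on [0, ∞); use ∫₀^∞ xʲ·e^(−2βx) dx = j!/(2β)^(j+1).
Normalization: ∫|u|² dx = 0.0059834.
⟨x⟩ = 0.43228 and ⟨x²⟩ = 0.24915.
(Δx)² = 0.24915 − (0.43228)² = 0.062288.

0.0623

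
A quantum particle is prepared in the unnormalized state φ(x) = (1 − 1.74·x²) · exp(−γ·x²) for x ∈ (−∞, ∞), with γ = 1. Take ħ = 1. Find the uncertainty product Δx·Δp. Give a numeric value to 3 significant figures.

1.42

Δx = √(⟨x²⟩−⟨x⟩²), Δp = √(⟨p²⟩−⟨p⟩²).
Expand each integrand as polynomial × e^(−2γx²) and use ∫x^(2j)·e^(−2γx²) dx = (2j−1)!!/(4γ)^j · √(π/(2γ)), odd powers → 0; here √(π/(2γ)) = 1.2533. Differentiate with the product rule, d/dx e^(−γx²) = −2γx·e^(−γx²).
Normalization: ∫|φ|² dx = 0.87441.
⟨x⟩ = 0.0000, ⟨x²⟩ = 0.44017 ⇒ Δx = 0.66345.
⟨p⟩ = 0.0000, ⟨p²⟩ = 4.5789 ⇒ Δp = 2.1398.
Δx·Δp = 1.4197.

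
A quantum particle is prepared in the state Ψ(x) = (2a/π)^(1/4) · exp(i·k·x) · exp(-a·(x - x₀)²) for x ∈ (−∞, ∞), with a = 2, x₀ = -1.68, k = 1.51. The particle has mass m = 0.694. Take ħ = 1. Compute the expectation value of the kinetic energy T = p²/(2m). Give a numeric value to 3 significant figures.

T = −(ħ²/2m) d²/dx², so ⟨T⟩ = −(ħ²/2m) ∫ Ψ*·Ψ'' dx; with m = 0.694.
Gaussian moments (u = x − x₀): ∫u^(2j)·e^(−2au²) du = (2j−1)!!/(4a)^j · √(π/(2a)), odd powers integrate to 0; here √(π/(2a)) = 0.88623. Derivatives: Ψ′ = (ik − 2au)·Ψ, Ψ″ = ((ik − 2au)² − 2a)·Ψ; the odd-in-u pieces drop out.
⟨T⟩ = 3.0836.

3.08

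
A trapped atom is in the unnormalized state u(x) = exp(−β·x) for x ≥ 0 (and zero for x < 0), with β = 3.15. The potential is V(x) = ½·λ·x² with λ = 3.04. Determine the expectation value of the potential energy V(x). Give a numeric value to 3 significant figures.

0.0766

⟨V⟩ = ∫ V(x)·|u|² dx / ∫|u|² dx.
Every integrand reduces to terms xʲ·e^(−2βx) on [0, ∞); use ∫₀^∞ xʲ·e^(−2βx) dx = j!/(2β)^(j+1).
State is unnormalized: ∫|u|² dx = 0.15873, and ∫u*·V(x)·u dx = 0.012158, so ⟨V⟩ = 0.012158 / 0.15873.
⟨V⟩ = 0.076594.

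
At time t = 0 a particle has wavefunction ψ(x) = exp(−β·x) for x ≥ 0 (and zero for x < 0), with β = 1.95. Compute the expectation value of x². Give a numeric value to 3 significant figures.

⟨x²⟩ = ∫ x²·|ψ|² dx / ∫|ψ|² dx (integrals over the domain).
Every integrand reduces to terms xʲ·e^(−2βx) on [0, ∞); use ∫₀^∞ xʲ·e^(−2βx) dx = j!/(2β)^(j+1).
State is unnormalized: ∫|ψ|² dx = 0.25641, and ∫ψ*·x²·ψ dx = 0.033716, so ⟨x²⟩ = 0.033716 / 0.25641.
⟨x²⟩ = 0.13149.

0.131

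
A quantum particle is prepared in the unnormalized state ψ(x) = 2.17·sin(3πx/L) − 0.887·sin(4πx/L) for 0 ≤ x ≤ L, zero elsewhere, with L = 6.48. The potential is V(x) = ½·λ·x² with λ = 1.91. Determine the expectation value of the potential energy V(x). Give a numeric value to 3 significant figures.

18.7

⟨V⟩ = ∫ V(x)·|ψ|² dx / ∫|ψ|² dx.
On 0 ≤ x ≤ L (j ≠ l): ∫sin²(jπx/L) dx = L/2, ∫sin(jπx/L)·sin(lπx/L) dx = 0; diagonal moments ∫x·sin²(jπx/L) dx = L²/4, ∫x²·sin²(jπx/L) dx = L³·(1/6 − 1/(4j²π²)); cross terms ∫x·sin(jπx/L)·sin(lπx/L) dx = 0 for j + l even and −4jlL²/(π²(j² − l²)²) for j + l odd, ∫x²·sin(jπx/L)·sin(lπx/L) dx = (−1)^(j+l)·4jlL³/(π²(j² − l²)²); higher powers the same way via product-to-sum and parts.
State is unnormalized: ∫|ψ|² dx = 17.806, and ∫ψ*·V(x)·ψ dx = 333.53, so ⟨V⟩ = 333.53 / 17.806.
⟨V⟩ = 18.731.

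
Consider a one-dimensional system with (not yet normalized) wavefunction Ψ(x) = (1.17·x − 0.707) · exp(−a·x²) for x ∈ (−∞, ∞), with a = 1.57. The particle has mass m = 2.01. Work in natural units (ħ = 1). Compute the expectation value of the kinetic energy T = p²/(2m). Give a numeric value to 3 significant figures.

0.628

T = −(ħ²/2m) d²/dx², so ⟨T⟩ = −(ħ²/2m) ∫ Ψ*·Ψ'' dx / ∫|Ψ|² dx; with m = 2.01.
Expand each integrand as polynomial × e^(−2ax²) and use ∫x^(2j)·e^(−2ax²) dx = (2j−1)!!/(4a)^j · √(π/(2a)), odd powers → 0; here √(π/(2a)) = 1.0003. Differentiate with the product rule, d/dx e^(−ax²) = −2ax·e^(−ax²).
State is unnormalized: ∫|Ψ|² dx = 0.71801, and ∫Ψ*·(−ħ²/2m · Ψ'') dx = 0.45072, so ⟨T⟩ = 0.45072 / 0.71801.
⟨T⟩ = 0.62774.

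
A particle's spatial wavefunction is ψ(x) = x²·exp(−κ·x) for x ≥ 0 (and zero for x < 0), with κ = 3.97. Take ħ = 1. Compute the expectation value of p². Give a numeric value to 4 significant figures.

p² ψ = −ħ² d²ψ/dx²; ⟨p²⟩ = −ħ² ∫ ψ*·ψ'' dx / ∫|ψ|² dx.
Differentiate x²·exp(−κ·x) with the product rule; every integrand then reduces to terms xʲ·e^(−2κx) on [0, ∞), with ∫₀^∞ xʲ·e^(−2κx) dx = j!/(2κ)^(j+1).
State is unnormalized: ∫|ψ|² dx = 0.00076052, and ∫ψ*·(−ħ² ψ'') dx = 0.0039955, so ⟨p²⟩ = 0.0039955 / 0.00076052.
⟨p²⟩ = 5.2536.

5.254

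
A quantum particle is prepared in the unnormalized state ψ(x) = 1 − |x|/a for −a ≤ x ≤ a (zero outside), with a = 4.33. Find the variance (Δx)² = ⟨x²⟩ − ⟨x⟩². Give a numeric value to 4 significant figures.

1.875

Compute ⟨x⟩ and ⟨x²⟩ separately, then (Δx)² = ⟨x²⟩ − ⟨x⟩².
ψ is even, so ∫ over [−a, a] = 2∫₀ᵃ with ψ = 1 − x/a there: ∫₀ᵃ (1 − x/a)² dx = a/3, ∫₀ᵃ x²(1 − x/a)² dx = a³/30, ∫₀ᵃ x⁴(1 − x/a)² dx = a⁵/105.
Normalization: ∫|ψ|² dx = 2.8867.
⟨x⟩ = 0.0000 and ⟨x²⟩ = 1.8749.
(Δx)² = 1.8749 − (0.0000)² = 1.8749.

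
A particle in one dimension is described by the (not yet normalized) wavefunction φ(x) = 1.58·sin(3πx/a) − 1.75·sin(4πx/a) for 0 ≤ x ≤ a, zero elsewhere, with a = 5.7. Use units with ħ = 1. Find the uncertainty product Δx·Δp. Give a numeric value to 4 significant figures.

Δx = √(⟨x²⟩−⟨x⟩²), Δp = √(⟨p²⟩−⟨p⟩²).
On 0 ≤ x ≤ a (j ≠ l): ∫sin²(jπx/a) dx = a/2, ∫sin(jπx/a)·sin(lπx/a) dx = 0; diagonal moments ∫x·sin²(jπx/a) dx = a²/4, ∫x²·sin²(jπx/a) dx = a³·(1/6 − 1/(4j²π²)); cross terms ∫x·sin(jπx/a)·sin(lπx/a) dx = 0 for j + l even and −4jla²/(π²(j² − l²)²) for j + l odd, ∫x²·sin(jπx/a)·sin(lπx/a) dx = (−1)^(j+l)·4jla³/(π²(j² − l²)²); higher powers the same way via product-to-sum and parts. d²/dx² sin(jπx/a) = −(jπ/a)²·sin(jπx/a); on 0 ≤ x ≤ a, ∫sin²(jπx/a) dx = a/2 and ∫sin(jπx/a)·sin(lπx/a) dx = 0 for j ≠ l, so only diagonal terms survive in ∫|φ|² and ∫φ·φ″; ∫φ·φ′ dx = [φ²/2] between the walls = 0.
Normalization: ∫|φ|² dx = 15.843.
⟨x⟩ = 3.9756, ⟨x²⟩ = 17.107 ⇒ Δx = 1.1409.
⟨p⟩ = 0.0000, ⟨p²⟩ = 3.9054 ⇒ Δp = 1.9762.
Δx·Δp = 2.2547.

2.255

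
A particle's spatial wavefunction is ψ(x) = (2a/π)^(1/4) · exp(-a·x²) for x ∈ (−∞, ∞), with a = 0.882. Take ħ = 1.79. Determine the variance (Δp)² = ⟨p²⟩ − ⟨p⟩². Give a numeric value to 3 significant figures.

Compute ⟨p⟩ and ⟨p²⟩ separately; (Δp)² = ⟨p²⟩ − ⟨p⟩².
Gaussian moments: ∫x^(2j)·e^(−2ax²) dx = (2j−1)!!/(4a)^j · √(π/(2a)), odd powers integrate to 0; here √(π/(2a)) = 1.3345. Derivatives: d/dx e^(−ax²) = −2ax·e^(−ax²), d²/dx² e^(−ax²) = (4a²x² − 2a)·e^(−ax²).
⟨p⟩ = 0.0000 and ⟨p²⟩ = 2.8260.
(Δp)² = 2.8260 − (0.0000)² = 2.8260.

2.83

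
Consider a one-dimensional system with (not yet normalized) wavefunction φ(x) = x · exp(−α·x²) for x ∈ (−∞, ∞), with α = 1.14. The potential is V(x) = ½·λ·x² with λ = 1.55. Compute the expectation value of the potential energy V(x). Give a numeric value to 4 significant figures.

0.5099

⟨V⟩ = ∫ V(x)·|φ|² dx / ∫|φ|² dx.
Expand each integrand as polynomial × e^(−2αx²) and use ∫x^(2j)·e^(−2αx²) dx = (2j−1)!!/(4α)^j · √(π/(2α)), odd powers → 0; here √(π/(2α)) = 1.1738.
State is unnormalized: ∫|φ|² dx = 0.25742, and ∫φ*·V(x)·φ dx = 0.13125, so ⟨V⟩ = 0.13125 / 0.25742.
⟨V⟩ = 0.50987.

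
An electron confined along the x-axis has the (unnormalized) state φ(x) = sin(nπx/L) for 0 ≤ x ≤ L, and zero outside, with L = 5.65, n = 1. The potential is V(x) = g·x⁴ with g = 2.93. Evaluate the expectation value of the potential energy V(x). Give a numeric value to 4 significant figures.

340.6

⟨V⟩ = ∫ V(x)·|φ|² dx / ∫|φ|² dx.
With sin²θ = (1 − cos2θ)/2 on 0 ≤ x ≤ L: ∫sin²(nπx/L) dx = L/2, ∫x·sin²(nπx/L) dx = L²/4, ∫x²·sin²(nπx/L) dx = L³·(1/6 − 1/(4n²π²)); higher powers xᵏ the same way, integrating xᵏ·cos(2nπx/L) by parts.
State is unnormalized: ∫|φ|² dx = 2.8250, and ∫φ*·V(x)·φ dx = 962.23, so ⟨V⟩ = 962.23 / 2.8250.
⟨V⟩ = 340.61.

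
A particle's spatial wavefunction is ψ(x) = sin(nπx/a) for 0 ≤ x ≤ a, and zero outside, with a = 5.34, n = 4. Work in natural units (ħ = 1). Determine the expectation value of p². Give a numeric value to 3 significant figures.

5.54

p² ψ = −ħ² d²ψ/dx²; ⟨p²⟩ = −ħ² ∫ ψ*·ψ'' dx / ∫|ψ|² dx.
d/dx sin(nπx/a) = (nπ/a)·cos(nπx/a) and d²/dx² sin(nπx/a) = −(nπ/a)²·sin(nπx/a); on 0 ≤ x ≤ a, ∫sin²(nπx/a) dx = a/2 and ∫sin(nπx/a)·cos(nπx/a) dx = 0.
State is unnormalized: ∫|ψ|² dx = 2.6700, and ∫ψ*·(−ħ² ψ'') dx = 14.786, so ⟨p²⟩ = 14.786 / 2.6700.
⟨p²⟩ = 5.5378.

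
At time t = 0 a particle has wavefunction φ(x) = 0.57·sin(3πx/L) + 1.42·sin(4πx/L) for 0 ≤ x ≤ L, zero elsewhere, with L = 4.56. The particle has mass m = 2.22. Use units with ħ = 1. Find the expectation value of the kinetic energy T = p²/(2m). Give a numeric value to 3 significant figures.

T = −(ħ²/2m) d²/dx², so ⟨T⟩ = −(ħ²/2m) ∫ φ*·φ'' dx / ∫|φ|² dx; with m = 2.22.
d²/dx² sin(jπx/L) = −(jπ/L)²·sin(jπx/L); on 0 ≤ x ≤ L, ∫sin²(jπx/L) dx = L/2 and ∫sin(jπx/L)·sin(lπx/L) dx = 0 for j ≠ l, so only diagonal terms survive in ∫|φ|² and ∫φ·φ″; ∫φ·φ′ dx = [φ²/2] between the walls = 0.
State is unnormalized: ∫|φ|² dx = 5.3382, and ∫φ*·(−ħ²/2m · φ'') dx = 8.5763, so ⟨T⟩ = 8.5763 / 5.3382.
⟨T⟩ = 1.6066.

1.61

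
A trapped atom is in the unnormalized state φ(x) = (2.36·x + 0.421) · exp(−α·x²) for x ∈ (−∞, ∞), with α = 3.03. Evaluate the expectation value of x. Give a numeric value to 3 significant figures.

⟨x⟩ = ∫ x·|φ|² dx / ∫|φ|² dx (integrals over the domain).
Expand each integrand as polynomial × e^(−2αx²) and use ∫x^(2j)·e^(−2αx²) dx = (2j−1)!!/(4α)^j · √(π/(2α)), odd powers → 0; here √(π/(2α)) = 0.72001.
State is unnormalized: ∫|φ|² dx = 0.45849, and ∫φ*·x·φ dx = 0.11805, so ⟨x⟩ = 0.11805 / 0.45849.
⟨x⟩ = 0.25747.

0.257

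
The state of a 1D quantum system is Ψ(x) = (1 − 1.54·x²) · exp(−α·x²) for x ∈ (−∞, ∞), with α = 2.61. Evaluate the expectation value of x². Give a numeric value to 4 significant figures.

0.05488

⟨x²⟩ = ∫ x²·|Ψ|² dx / ∫|Ψ|² dx (integrals over the domain).
Expand each integrand as polynomial × e^(−2αx²) and use ∫x^(2j)·e^(−2αx²) dx = (2j−1)!!/(4α)^j · √(π/(2α)), odd powers → 0; here √(π/(2α)) = 0.77578.
State is unnormalized: ∫|Ψ|² dx = 0.59755, and ∫Ψ*·x²·Ψ dx = 0.032795, so ⟨x²⟩ = 0.032795 / 0.59755.
⟨x²⟩ = 0.054881.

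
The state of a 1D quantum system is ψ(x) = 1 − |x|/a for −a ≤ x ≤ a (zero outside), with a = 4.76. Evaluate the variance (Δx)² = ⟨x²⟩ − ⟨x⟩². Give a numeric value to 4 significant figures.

Compute ⟨x⟩ and ⟨x²⟩ separately, then (Δx)² = ⟨x²⟩ − ⟨x⟩².
ψ is even, so ∫ over [−a, a] = 2∫₀ᵃ with ψ = 1 − x/a there: ∫₀ᵃ (1 − x/a)² dx = a/3, ∫₀ᵃ x²(1 − x/a)² dx = a³/30, ∫₀ᵃ x⁴(1 − x/a)² dx = a⁵/105.
Normalization: ∫|ψ|² dx = 3.1733.
⟨x⟩ = 0.0000 and ⟨x²⟩ = 2.2658.
(Δx)² = 2.2658 − (0.0000)² = 2.2658.

2.266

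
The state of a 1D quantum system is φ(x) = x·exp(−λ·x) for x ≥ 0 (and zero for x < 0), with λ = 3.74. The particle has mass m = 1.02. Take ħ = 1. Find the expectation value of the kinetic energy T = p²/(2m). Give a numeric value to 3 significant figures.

T = −(ħ²/2m) d²/dx², so ⟨T⟩ = −(ħ²/2m) ∫ φ*·φ'' dx / ∫|φ|² dx; with m = 1.02.
Differentiate x·exp(−λ·x) with the product rule; every integrand then reduces to terms xʲ·e^(−2λx) on [0, ∞), with ∫₀^∞ xʲ·e^(−2λx) dx = j!/(2λ)^(j+1).
State is unnormalized: ∫|φ|² dx = 0.0047789, and ∫φ*·(−ħ²/2m · φ'') dx = 0.032767, so ⟨T⟩ = 0.032767 / 0.0047789.
⟨T⟩ = 6.8567.

6.86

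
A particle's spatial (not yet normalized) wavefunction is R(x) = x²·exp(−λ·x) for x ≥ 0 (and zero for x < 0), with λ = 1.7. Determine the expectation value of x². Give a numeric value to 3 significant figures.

⟨x²⟩ = ∫ x²·|R|² dx / ∫|R|² dx (integrals over the domain).
Every integrand reduces to terms xʲ·e^(−2λx) on [0, ∞); use ∫₀^∞ xʲ·e^(−2λx) dx = j!/(2λ)^(j+1).
State is unnormalized: ∫|R|² dx = 0.052822, and ∫R*·x²·R dx = 0.13708, so ⟨x²⟩ = 0.13708 / 0.052822.
⟨x²⟩ = 2.5952.

2.60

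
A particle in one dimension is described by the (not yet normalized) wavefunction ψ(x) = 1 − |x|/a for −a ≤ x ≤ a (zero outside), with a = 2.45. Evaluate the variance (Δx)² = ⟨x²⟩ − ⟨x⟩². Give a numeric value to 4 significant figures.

0.6003

Compute ⟨x⟩ and ⟨x²⟩ separately, then (Δx)² = ⟨x²⟩ − ⟨x⟩².
ψ is even, so ∫ over [−a, a] = 2∫₀ᵃ with ψ = 1 − x/a there: ∫₀ᵃ (1 − x/a)² dx = a/3, ∫₀ᵃ x²(1 − x/a)² dx = a³/30, ∫₀ᵃ x⁴(1 − x/a)² dx = a⁵/105.
Normalization: ∫|ψ|² dx = 1.6333.
⟨x⟩ = 0.0000 and ⟨x²⟩ = 0.60025.
(Δx)² = 0.60025 − (0.0000)² = 0.60025.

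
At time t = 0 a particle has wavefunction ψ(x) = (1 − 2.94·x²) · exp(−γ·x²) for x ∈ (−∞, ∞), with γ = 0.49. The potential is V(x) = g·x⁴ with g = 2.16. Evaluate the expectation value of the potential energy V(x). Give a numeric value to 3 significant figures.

23.0

⟨V⟩ = ∫ V(x)·|ψ|² dx / ∫|ψ|² dx.
Expand each integrand as polynomial × e^(−2γx²) and use ∫x^(2j)·e^(−2γx²) dx = (2j−1)!!/(4γ)^j · √(π/(2γ)), odd powers → 0; here √(π/(2γ)) = 1.7904.
State is unnormalized: ∫|ψ|² dx = 8.5046, and ∫ψ*·V(x)·ψ dx = 195.55, so ⟨V⟩ = 195.55 / 8.5046.
⟨V⟩ = 22.994.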